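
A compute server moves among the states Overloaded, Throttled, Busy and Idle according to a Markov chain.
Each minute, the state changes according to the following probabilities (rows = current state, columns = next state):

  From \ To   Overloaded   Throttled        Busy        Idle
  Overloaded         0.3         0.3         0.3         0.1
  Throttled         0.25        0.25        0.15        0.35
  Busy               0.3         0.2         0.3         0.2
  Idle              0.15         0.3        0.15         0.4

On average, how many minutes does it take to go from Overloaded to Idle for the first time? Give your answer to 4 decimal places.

Let t(s) be the expected number of minutes to first reach Idle from state s, with t(Idle) = 0. Conditioning on the first minute:
t(Overloaded) = 1 + 0.3·t(Overloaded) + 0.3·t(Throttled) + 0.3·t(Busy)
t(Throttled) = 1 + 0.25·t(Overloaded) + 0.25·t(Throttled) + 0.15·t(Busy)
t(Busy) = 1 + 0.3·t(Overloaded) + 0.2·t(Throttled) + 0.3·t(Busy)
Solving: t(Overloaded) = 5.2273, t(Throttled) = 4.0404, t(Busy) = 4.8232.
Expected minutes from Overloaded to Idle: 5.2273.

5.2273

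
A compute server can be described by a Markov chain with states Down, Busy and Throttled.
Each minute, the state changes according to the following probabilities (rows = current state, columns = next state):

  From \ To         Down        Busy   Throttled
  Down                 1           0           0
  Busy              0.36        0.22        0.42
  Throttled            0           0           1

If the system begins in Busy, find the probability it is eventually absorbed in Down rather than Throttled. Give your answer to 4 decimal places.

Let h(s) be the probability of absorption at Down starting from transient state s. Then h(Down) = 1 and h(Throttled) = 0. By first-step analysis:
h(Busy) = 0.36·1 + 0.22·h(Busy) + 0.42·0
Solving: h(Busy) = 0.4615.
Starting from Busy, the probability is 0.4615.

0.4615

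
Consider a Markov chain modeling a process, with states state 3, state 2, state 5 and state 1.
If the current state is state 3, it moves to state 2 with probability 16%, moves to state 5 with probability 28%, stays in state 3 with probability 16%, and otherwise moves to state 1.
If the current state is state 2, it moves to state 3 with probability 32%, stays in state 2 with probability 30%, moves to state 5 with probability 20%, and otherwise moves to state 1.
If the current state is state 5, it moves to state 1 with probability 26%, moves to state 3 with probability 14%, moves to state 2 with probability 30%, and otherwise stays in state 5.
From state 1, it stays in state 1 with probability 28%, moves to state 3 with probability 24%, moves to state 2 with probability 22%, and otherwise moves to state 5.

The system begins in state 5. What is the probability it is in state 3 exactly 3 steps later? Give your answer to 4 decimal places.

Propagate the distribution vector 3 steps from state 5.
After 0 steps: (0.0000, 0.0000, 1.0000, 0.0000)
After 1 step: (0.1400, 0.3000, 0.3000, 0.2600)
After 2 steps: (0.2228, 0.2596, 0.2568, 0.2608)
After 3 steps: (0.2173, 0.2479, 0.2592, 0.2756)
P(in state 3 after 3 steps) = 0.2173

0.2173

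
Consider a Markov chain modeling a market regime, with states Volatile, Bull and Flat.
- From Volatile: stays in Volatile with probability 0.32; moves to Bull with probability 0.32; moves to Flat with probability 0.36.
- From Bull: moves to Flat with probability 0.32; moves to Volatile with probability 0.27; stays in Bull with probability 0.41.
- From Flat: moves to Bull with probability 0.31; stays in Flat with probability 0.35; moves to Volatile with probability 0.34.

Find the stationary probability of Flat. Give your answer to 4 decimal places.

0.3427

Let the stationary distribution be π with π = πP and π_1 + π_2 + π_3 = 1.
π_1 = 0.32·π_1 + 0.27·π_2 + 0.34·π_3
π_2 = 0.32·π_1 + 0.41·π_2 + 0.31·π_3
Solving with the normalization constraint gives π = (0.3095, 0.3479, 0.3427).
So the stationary probability of Flat is 0.3427.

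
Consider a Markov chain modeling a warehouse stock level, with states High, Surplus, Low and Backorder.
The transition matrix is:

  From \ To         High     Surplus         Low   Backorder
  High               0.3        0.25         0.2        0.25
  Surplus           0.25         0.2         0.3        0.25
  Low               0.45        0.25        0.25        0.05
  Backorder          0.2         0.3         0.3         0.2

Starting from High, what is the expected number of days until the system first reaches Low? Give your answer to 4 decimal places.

Let t(s) be the expected number of days to first reach Low from state s, with t(Low) = 0. Conditioning on the first day:
t(High) = 1 + 0.3·t(High) + 0.25·t(Surplus) + 0.25·t(Backorder)
t(Surplus) = 1 + 0.25·t(High) + 0.2·t(Surplus) + 0.25·t(Backorder)
t(Backorder) = 1 + 0.2·t(High) + 0.3·t(Surplus) + 0.2·t(Backorder)
Solving: t(High) = 4.0201, t(Surplus) = 3.6372, t(Backorder) = 3.6190.
Expected days from High to Low: 4.0201.

4.0201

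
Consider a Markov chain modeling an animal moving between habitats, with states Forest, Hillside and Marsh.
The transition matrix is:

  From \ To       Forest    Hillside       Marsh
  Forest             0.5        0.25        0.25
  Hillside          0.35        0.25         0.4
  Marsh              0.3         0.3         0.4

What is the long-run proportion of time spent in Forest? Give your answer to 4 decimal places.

Let the stationary distribution be π with π = πP and π_1 + π_2 + π_3 = 1.
π_1 = 0.5·π_1 + 0.35·π_2 + 0.3·π_3
π_2 = 0.25·π_1 + 0.25·π_2 + 0.3·π_3
Solving with the normalization constraint gives π = (0.3917, 0.2671, 0.3412).
So the stationary probability of Forest is 0.3917.

0.3917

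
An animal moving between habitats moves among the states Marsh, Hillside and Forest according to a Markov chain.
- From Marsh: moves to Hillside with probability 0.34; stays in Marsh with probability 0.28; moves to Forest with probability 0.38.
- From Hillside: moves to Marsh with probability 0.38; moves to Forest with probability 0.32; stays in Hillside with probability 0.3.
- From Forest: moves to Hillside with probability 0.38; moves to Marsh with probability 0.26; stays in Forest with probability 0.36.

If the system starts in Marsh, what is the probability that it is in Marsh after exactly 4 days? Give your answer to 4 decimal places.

0.3070

Propagate the distribution vector 4 days from Marsh.
After 0 days: (1.0000, 0.0000, 0.0000)
After 1 day: (0.2800, 0.3400, 0.3800)
After 2 days: (0.3064, 0.3416, 0.3520)
After 3 days: (0.3071, 0.3404, 0.3525)
After 4 days: (0.3070, 0.3405, 0.3525)
P(in Marsh after 4 days) = 0.3070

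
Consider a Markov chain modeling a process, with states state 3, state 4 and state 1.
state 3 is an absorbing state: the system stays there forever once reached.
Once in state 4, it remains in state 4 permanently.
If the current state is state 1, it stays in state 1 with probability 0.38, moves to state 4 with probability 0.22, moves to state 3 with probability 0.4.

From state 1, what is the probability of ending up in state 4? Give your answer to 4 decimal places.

0.3548

Let h(s) be the probability of absorption at state 4 starting from transient state s. Then h(state 4) = 1 and h(state 3) = 0. By first-step analysis:
h(state 1) = 0.4·0 + 0.22·1 + 0.38·h(state 1)
Solving: h(state 1) = 0.3548.
Starting from state 1, the probability is 0.3548.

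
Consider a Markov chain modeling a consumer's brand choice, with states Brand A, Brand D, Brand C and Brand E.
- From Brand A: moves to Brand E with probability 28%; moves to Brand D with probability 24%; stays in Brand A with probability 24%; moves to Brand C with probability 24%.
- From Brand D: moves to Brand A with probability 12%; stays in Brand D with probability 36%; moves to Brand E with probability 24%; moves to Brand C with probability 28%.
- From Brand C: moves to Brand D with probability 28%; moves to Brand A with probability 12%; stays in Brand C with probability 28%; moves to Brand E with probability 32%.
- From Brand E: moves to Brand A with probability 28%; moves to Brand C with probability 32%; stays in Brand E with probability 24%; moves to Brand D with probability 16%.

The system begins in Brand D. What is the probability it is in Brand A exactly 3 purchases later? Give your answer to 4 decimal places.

0.1835

Propagate the distribution vector 3 purchases from Brand D.
After 0 purchases: (0.0000, 1.0000, 0.0000, 0.0000)
After 1 purchase: (0.1200, 0.3600, 0.2800, 0.2400)
After 2 purchases: (0.1728, 0.2752, 0.2848, 0.2672)
After 3 purchases: (0.1835, 0.2630, 0.2838, 0.2697)
P(in Brand A after 3 purchases) = 0.1835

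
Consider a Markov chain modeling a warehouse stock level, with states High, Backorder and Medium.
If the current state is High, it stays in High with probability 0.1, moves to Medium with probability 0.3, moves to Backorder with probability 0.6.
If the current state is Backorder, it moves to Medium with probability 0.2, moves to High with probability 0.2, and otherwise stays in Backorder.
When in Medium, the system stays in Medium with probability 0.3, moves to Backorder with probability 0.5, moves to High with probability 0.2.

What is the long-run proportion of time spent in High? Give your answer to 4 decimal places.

Let the stationary distribution be π with π = πP and π_1 + π_2 + π_3 = 1.
π_1 = 0.1·π_1 + 0.2·π_2 + 0.2·π_3
π_2 = 0.6·π_1 + 0.6·π_2 + 0.5·π_3
Solving with the normalization constraint gives π = (0.1818, 0.5758, 0.2424).
So the stationary probability of High is 0.1818.

0.1818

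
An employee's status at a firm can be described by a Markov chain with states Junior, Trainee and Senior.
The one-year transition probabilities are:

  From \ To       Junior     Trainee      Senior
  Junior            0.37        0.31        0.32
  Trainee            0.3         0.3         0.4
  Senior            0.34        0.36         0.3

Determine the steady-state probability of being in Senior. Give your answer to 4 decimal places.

0.3391

Let the stationary distribution be π with π = πP and π_1 + π_2 + π_3 = 1.
π_1 = 0.37·π_1 + 0.3·π_2 + 0.34·π_3
π_2 = 0.31·π_1 + 0.3·π_2 + 0.36·π_3
Solving with the normalization constraint gives π = (0.3372, 0.3237, 0.3391).
So the stationary probability of Senior is 0.3391.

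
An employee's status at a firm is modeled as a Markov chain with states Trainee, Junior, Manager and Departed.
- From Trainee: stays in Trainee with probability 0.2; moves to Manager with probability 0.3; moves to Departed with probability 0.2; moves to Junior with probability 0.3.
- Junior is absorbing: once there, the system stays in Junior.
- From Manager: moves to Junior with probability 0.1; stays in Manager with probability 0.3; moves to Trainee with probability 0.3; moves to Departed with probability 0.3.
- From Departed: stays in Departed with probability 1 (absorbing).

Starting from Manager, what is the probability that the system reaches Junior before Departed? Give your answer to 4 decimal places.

Let h(s) be the probability of absorption at Junior starting from transient state s. Then h(Junior) = 1 and h(Departed) = 0. By first-step analysis:
h(Trainee) = 0.2·h(Trainee) + 0.3·1 + 0.3·h(Manager) + 0.2·0
h(Manager) = 0.3·h(Trainee) + 0.1·1 + 0.3·h(Manager) + 0.3·0
Solving: h(Trainee) = 0.5106, h(Manager) = 0.3617.
Starting from Manager, the probability is 0.3617.

0.3617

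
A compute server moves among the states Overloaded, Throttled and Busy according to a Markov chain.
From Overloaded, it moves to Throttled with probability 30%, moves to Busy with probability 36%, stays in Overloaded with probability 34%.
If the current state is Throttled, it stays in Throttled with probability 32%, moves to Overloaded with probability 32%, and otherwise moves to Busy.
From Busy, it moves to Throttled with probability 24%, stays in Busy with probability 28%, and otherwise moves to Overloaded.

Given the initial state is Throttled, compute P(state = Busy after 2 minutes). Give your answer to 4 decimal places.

Sum over the intermediate state after 1 minute:
P = P(Throttled→Overloaded)·P(Overloaded→Busy) + P(Throttled→Throttled)·P(Throttled→Busy) + P(Throttled→Busy)·P(Busy→Busy)
  = 0.32×0.36 + 0.32×0.36 + 0.36×0.28
  = 0.1152 + 0.1152 + 0.1008 = 0.3312

0.3312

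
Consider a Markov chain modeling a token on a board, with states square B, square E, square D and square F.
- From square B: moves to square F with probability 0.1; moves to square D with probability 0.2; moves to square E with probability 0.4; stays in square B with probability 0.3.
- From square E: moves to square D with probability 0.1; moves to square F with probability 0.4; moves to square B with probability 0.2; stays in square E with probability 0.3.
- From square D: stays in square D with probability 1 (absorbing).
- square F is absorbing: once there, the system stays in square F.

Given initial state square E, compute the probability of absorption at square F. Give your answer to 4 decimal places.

0.7317

Let h(s) be the probability of absorption at square F starting from transient state s. Then h(square F) = 1 and h(square D) = 0. By first-step analysis:
h(square B) = 0.3·h(square B) + 0.4·h(square E) + 0.2·0 + 0.1·1
h(square E) = 0.2·h(square B) + 0.3·h(square E) + 0.1·0 + 0.4·1
Solving: h(square B) = 0.5610, h(square E) = 0.7317.
Starting from square E, the probability is 0.7317.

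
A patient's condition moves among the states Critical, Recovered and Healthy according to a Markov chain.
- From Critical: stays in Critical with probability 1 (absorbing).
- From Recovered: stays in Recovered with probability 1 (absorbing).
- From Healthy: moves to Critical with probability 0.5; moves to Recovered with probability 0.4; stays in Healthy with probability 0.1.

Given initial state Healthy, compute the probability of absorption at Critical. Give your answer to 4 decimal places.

0.5556

Let h(s) be the probability of absorption at Critical starting from transient state s. Then h(Critical) = 1 and h(Recovered) = 0. By first-step analysis:
h(Healthy) = 0.5·1 + 0.4·0 + 0.1·h(Healthy)
Solving: h(Healthy) = 0.5556.
Starting from Healthy, the probability is 0.5556.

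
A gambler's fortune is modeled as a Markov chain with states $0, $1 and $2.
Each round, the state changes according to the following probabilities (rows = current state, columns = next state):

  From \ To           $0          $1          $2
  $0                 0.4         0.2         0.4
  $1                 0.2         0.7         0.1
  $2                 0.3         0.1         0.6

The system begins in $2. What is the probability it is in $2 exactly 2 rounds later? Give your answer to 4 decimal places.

0.4900

Sum over the intermediate state after 1 round:
P = P($2→$0)·P($0→$2) + P($2→$1)·P($1→$2) + P($2→$2)·P($2→$2)
  = 0.3×0.4 + 0.1×0.1 + 0.6×0.6
  = 0.1200 + 0.0100 + 0.3600 = 0.4900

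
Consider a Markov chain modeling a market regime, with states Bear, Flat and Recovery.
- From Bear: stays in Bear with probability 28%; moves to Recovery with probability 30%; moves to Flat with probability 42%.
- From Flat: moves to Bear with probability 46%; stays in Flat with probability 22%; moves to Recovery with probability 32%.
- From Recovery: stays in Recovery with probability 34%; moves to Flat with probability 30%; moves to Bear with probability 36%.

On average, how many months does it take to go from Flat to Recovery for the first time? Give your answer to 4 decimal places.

Let t(s) be the expected number of months to first reach Recovery from state s, with t(Recovery) = 0. Conditioning on the first month:
t(Bear) = 1 + 0.28·t(Bear) + 0.42·t(Flat)
t(Flat) = 1 + 0.46·t(Bear) + 0.22·t(Flat)
Solving: t(Bear) = 3.2573, t(Flat) = 3.2030.
Expected months from Flat to Recovery: 3.2030.

3.2030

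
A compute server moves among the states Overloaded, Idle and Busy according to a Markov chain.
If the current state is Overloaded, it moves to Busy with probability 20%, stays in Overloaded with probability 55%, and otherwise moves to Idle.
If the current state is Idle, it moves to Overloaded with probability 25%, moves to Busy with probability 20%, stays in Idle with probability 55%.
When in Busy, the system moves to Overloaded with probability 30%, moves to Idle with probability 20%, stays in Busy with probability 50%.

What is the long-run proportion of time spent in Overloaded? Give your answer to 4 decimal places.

Let the stationary distribution be π with π = πP and π_1 + π_2 + π_3 = 1.
π_1 = 0.55·π_1 + 0.25·π_2 + 0.3·π_3
π_2 = 0.25·π_1 + 0.55·π_2 + 0.2·π_3
Solving with the normalization constraint gives π = (0.3776, 0.3367, 0.2857).
So the stationary probability of Overloaded is 0.3776.

0.3776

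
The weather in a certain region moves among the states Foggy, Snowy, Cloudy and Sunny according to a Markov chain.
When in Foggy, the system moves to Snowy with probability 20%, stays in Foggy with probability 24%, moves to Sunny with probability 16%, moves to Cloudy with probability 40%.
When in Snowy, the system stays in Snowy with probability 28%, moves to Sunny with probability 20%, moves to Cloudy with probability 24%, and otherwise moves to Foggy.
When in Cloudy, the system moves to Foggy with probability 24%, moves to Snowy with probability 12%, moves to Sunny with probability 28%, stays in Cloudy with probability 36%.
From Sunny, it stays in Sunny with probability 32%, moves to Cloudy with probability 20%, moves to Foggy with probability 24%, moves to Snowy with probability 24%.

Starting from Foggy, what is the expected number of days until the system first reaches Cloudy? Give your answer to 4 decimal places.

3.0905

Let t(s) be the expected number of days to first reach Cloudy from state s, with t(Cloudy) = 0. Conditioning on the first day:
t(Foggy) = 1 + 0.24·t(Foggy) + 0.2·t(Snowy) + 0.16·t(Sunny)
t(Snowy) = 1 + 0.28·t(Foggy) + 0.28·t(Snowy) + 0.2·t(Sunny)
t(Sunny) = 1 + 0.24·t(Foggy) + 0.24·t(Snowy) + 0.32·t(Sunny)
Solving: t(Foggy) = 3.0905, t(Snowy) = 3.6612, t(Sunny) = 3.8536.
Expected days from Foggy to Cloudy: 3.0905.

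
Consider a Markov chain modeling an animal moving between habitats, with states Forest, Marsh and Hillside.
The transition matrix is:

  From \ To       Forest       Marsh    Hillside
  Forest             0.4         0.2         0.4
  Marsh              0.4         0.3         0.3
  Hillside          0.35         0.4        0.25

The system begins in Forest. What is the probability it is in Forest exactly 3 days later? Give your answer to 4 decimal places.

0.3840

Propagate the distribution vector 3 days from Forest.
After 0 days: (1.0000, 0.0000, 0.0000)
After 1 day: (0.4000, 0.2000, 0.4000)
After 2 days: (0.3800, 0.3000, 0.3200)
After 3 days: (0.3840, 0.2940, 0.3220)
P(in Forest after 3 days) = 0.3840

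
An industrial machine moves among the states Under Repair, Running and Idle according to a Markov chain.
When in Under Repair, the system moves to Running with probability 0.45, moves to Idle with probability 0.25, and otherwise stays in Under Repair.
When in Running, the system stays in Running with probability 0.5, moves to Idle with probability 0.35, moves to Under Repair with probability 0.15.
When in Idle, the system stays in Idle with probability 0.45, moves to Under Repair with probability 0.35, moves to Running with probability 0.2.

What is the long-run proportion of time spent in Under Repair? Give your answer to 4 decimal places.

Let the stationary distribution be π with π = πP and π_1 + π_2 + π_3 = 1.
π_1 = 0.3·π_1 + 0.15·π_2 + 0.35·π_3
π_2 = 0.45·π_1 + 0.5·π_2 + 0.2·π_3
Solving with the normalization constraint gives π = (0.2611, 0.3790, 0.3599).
So the stationary probability of Under Repair is 0.2611.

0.2611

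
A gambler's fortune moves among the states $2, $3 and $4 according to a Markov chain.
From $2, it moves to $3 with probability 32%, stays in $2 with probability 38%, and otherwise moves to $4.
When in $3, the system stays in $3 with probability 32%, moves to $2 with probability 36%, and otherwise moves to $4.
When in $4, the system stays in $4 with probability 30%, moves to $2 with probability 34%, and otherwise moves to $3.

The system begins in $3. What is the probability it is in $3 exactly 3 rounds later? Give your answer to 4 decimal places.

Propagate the distribution vector 3 rounds from $3.
After 0 rounds: (0.0000, 1.0000, 0.0000)
After 1 round: (0.3600, 0.3200, 0.3200)
After 2 rounds: (0.3608, 0.3328, 0.3064)
After 3 rounds: (0.3611, 0.3323, 0.3067)
P(in $3 after 3 rounds) = 0.3323

0.3323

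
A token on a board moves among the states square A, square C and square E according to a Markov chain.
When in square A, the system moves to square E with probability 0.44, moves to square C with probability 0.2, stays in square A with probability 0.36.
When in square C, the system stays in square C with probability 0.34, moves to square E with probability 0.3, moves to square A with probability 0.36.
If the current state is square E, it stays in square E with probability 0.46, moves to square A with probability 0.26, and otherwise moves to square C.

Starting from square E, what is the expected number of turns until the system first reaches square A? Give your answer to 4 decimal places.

Let t(s) be the expected number of turns to first reach square A from state s, with t(square A) = 0. Conditioning on the first turn:
t(square C) = 1 + 0.34·t(square C) + 0.3·t(square E)
t(square E) = 1 + 0.28·t(square C) + 0.46·t(square E)
Solving: t(square C) = 3.0837, t(square E) = 3.4508.
Expected turns from square E to square A: 3.4508.

3.4508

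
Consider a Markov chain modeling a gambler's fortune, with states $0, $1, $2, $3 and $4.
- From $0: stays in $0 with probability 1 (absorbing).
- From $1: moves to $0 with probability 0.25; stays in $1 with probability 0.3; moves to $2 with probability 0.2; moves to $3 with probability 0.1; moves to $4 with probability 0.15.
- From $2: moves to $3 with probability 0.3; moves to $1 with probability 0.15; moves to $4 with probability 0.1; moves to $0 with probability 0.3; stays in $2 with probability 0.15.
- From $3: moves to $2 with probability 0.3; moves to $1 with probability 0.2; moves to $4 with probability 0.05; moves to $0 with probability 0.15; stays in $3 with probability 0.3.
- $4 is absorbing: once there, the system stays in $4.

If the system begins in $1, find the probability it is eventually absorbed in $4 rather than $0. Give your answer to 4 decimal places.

Let h(s) be the probability of absorption at $4 starting from transient state s. Then h($4) = 1 and h($0) = 0. By first-step analysis:
h($1) = 0.25·0 + 0.3·h($1) + 0.2·h($2) + 0.1·h($3) + 0.15·1
h($2) = 0.3·0 + 0.15·h($1) + 0.15·h($2) + 0.3·h($3) + 0.1·1
h($3) = 0.15·0 + 0.2·h($1) + 0.3·h($2) + 0.3·h($3) + 0.05·1
Solving: h($1) = 0.3344, h($2) = 0.2776, h($3) = 0.2860.
Starting from $1, the probability is 0.3344.

0.3344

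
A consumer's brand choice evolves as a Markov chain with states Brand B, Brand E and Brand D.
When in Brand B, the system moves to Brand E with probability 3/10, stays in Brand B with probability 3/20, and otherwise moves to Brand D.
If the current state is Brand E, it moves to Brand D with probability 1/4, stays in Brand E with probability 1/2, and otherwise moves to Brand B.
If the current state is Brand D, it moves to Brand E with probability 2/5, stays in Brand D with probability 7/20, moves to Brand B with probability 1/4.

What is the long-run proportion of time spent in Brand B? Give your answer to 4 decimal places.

0.2273

Let the stationary distribution be π with π = πP and π_1 + π_2 + π_3 = 1.
π_1 = 0.15·π_1 + 0.25·π_2 + 0.25·π_3
π_2 = 0.3·π_1 + 0.5·π_2 + 0.4·π_3
Solving with the normalization constraint gives π = (0.2273, 0.4192, 0.3535).
So the stationary probability of Brand B is 0.2273.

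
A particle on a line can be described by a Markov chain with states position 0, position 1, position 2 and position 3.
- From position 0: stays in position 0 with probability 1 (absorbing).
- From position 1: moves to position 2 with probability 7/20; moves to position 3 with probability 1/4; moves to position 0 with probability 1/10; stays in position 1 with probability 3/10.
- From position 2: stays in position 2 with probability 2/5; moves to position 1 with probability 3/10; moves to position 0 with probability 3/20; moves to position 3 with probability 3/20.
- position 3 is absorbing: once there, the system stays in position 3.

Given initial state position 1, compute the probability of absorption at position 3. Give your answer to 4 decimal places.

Let h(s) be the probability of absorption at position 3 starting from transient state s. Then h(position 3) = 1 and h(position 0) = 0. By first-step analysis:
h(position 1) = 0.1·0 + 0.3·h(position 1) + 0.35·h(position 2) + 0.25·1
h(position 2) = 0.15·0 + 0.3·h(position 1) + 0.4·h(position 2) + 0.15·1
Solving: h(position 1) = 0.6429, h(position 2) = 0.5714.
Starting from position 1, the probability is 0.6429.

0.6429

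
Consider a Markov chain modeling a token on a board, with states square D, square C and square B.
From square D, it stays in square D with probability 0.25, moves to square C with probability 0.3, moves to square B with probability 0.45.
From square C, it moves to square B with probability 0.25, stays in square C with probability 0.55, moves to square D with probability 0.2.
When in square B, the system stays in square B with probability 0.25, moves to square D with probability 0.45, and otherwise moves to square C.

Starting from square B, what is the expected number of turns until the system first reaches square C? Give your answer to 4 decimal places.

3.3333

Let t(s) be the expected number of turns to first reach square C from state s, with t(square C) = 0. Conditioning on the first turn:
t(square D) = 1 + 0.25·t(square D) + 0.45·t(square B)
t(square B) = 1 + 0.45·t(square D) + 0.25·t(square B)
Solving: t(square D) = 3.3333, t(square B) = 3.3333.
Expected turns from square B to square C: 3.3333.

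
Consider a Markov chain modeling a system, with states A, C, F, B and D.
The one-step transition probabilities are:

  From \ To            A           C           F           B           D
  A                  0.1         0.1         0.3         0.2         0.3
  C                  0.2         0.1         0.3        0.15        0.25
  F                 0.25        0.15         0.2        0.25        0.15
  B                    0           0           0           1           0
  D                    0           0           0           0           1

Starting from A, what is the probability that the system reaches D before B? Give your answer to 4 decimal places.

Let h(s) be the probability of absorption at D starting from transient state s. Then h(D) = 1 and h(B) = 0. By first-step analysis:
h(A) = 0.1·h(A) + 0.1·h(C) + 0.3·h(F) + 0.2·0 + 0.3·1
h(C) = 0.2·h(A) + 0.1·h(C) + 0.3·h(F) + 0.15·0 + 0.25·1
h(F) = 0.25·h(A) + 0.15·h(C) + 0.2·h(F) + 0.25·0 + 0.15·1
Solving: h(A) = 0.5493, h(C) = 0.5542, h(F) = 0.4631.
Starting from A, the probability is 0.5493.

0.5493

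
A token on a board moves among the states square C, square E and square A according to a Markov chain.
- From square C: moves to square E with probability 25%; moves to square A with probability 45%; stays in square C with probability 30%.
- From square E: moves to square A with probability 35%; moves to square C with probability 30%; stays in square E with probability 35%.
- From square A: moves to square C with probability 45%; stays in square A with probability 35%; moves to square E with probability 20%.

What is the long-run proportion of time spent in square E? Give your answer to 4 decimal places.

Let the stationary distribution be π with π = πP and π_1 + π_2 + π_3 = 1.
π_1 = 0.3·π_1 + 0.3·π_2 + 0.45·π_3
π_2 = 0.25·π_1 + 0.35·π_2 + 0.2·π_3
Solving with the normalization constraint gives π = (0.3579, 0.2563, 0.3858).
So the stationary probability of square E is 0.2563.

0.2563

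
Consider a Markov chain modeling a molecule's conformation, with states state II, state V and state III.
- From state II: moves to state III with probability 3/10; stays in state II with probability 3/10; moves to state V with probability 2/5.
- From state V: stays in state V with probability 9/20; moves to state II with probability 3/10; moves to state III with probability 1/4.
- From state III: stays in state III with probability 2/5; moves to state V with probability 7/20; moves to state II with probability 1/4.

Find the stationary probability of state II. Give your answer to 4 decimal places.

Let the stationary distribution be π with π = πP and π_1 + π_2 + π_3 = 1.
π_1 = 0.3·π_1 + 0.3·π_2 + 0.25·π_3
π_2 = 0.4·π_1 + 0.45·π_2 + 0.35·π_3
Solving with the normalization constraint gives π = (0.2845, 0.4047, 0.3109).
So the stationary probability of state II is 0.2845.

0.2845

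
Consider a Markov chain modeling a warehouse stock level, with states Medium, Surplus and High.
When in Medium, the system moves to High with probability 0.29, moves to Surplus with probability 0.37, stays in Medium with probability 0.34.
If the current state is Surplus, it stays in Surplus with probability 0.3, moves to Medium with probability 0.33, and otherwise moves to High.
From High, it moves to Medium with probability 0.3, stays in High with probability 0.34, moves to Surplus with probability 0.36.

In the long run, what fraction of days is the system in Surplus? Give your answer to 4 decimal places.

Let the stationary distribution be π with π = πP and π_1 + π_2 + π_3 = 1.
π_1 = 0.34·π_1 + 0.33·π_2 + 0.3·π_3
π_2 = 0.37·π_1 + 0.3·π_2 + 0.36·π_3
Solving with the normalization constraint gives π = (0.3232, 0.3427, 0.3341).
So the stationary probability of Surplus is 0.3427.

0.3427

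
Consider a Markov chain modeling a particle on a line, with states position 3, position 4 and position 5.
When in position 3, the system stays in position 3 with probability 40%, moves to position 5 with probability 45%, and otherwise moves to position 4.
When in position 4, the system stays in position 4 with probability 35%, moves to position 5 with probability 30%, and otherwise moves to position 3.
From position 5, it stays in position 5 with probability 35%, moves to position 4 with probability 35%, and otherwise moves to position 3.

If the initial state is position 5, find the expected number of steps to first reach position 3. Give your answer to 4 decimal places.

Let t(s) be the expected number of steps to first reach position 3 from state s, with t(position 3) = 0. Conditioning on the first step:
t(position 4) = 1 + 0.35·t(position 4) + 0.3·t(position 5)
t(position 5) = 1 + 0.35·t(position 4) + 0.35·t(position 5)
Solving: t(position 4) = 2.9921, t(position 5) = 3.1496.
Expected steps from position 5 to position 3: 3.1496.

3.1496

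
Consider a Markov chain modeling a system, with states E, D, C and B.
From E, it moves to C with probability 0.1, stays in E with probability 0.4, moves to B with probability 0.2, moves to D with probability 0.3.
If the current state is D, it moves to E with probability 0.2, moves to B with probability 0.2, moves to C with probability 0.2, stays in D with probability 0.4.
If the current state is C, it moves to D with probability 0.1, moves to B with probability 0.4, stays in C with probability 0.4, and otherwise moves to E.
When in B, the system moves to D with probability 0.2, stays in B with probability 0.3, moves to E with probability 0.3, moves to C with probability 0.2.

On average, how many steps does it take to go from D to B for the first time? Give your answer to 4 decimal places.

4.0909

Let t(s) be the expected number of steps to first reach B from state s, with t(B) = 0. Conditioning on the first step:
t(E) = 1 + 0.4·t(E) + 0.3·t(D) + 0.1·t(C)
t(D) = 1 + 0.2·t(E) + 0.4·t(D) + 0.2·t(C)
t(C) = 1 + 0.1·t(E) + 0.1·t(D) + 0.4·t(C)
Solving: t(E) = 4.2208, t(D) = 4.0909, t(C) = 3.0519.
Expected steps from D to B: 4.0909.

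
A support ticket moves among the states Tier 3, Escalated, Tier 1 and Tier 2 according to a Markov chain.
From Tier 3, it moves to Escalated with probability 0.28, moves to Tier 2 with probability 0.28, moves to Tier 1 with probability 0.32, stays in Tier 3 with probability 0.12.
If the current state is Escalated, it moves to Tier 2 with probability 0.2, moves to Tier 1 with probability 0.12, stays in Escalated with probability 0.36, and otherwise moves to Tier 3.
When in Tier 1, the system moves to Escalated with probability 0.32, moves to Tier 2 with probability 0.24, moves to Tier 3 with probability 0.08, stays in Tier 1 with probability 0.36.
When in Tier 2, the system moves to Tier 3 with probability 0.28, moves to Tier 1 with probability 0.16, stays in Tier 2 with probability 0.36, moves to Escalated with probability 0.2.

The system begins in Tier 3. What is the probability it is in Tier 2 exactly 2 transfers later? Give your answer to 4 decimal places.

Propagate the distribution vector 2 transfers from Tier 3.
After 0 transfers: (1.0000, 0.0000, 0.0000, 0.0000)
After 1 transfer: (0.1200, 0.2800, 0.3200, 0.2800)
After 2 transfers: (0.2080, 0.2928, 0.2320, 0.2672)
P(in Tier 2 after 2 transfers) = 0.2672

0.2672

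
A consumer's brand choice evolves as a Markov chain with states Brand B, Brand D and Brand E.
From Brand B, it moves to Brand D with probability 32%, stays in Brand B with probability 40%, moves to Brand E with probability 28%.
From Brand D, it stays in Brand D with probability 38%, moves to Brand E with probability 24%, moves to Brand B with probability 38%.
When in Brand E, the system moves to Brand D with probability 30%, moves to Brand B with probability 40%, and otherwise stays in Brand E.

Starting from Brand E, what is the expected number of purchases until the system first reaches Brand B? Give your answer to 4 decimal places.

2.5414

Let t(s) be the expected number of purchases to first reach Brand B from state s, with t(Brand B) = 0. Conditioning on the first purchase:
t(Brand D) = 1 + 0.38·t(Brand D) + 0.24·t(Brand E)
t(Brand E) = 1 + 0.3·t(Brand D) + 0.3·t(Brand E)
Solving: t(Brand D) = 2.5967, t(Brand E) = 2.5414.
Expected purchases from Brand E to Brand B: 2.5414.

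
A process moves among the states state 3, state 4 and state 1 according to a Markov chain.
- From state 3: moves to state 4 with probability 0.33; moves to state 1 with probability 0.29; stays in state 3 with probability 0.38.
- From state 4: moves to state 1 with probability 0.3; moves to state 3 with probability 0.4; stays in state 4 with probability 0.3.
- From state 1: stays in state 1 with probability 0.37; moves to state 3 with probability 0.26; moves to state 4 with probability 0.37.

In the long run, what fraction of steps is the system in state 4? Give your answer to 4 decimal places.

Let the stationary distribution be π with π = πP and π_1 + π_2 + π_3 = 1.
π_1 = 0.38·π_1 + 0.4·π_2 + 0.26·π_3
π_2 = 0.33·π_1 + 0.3·π_2 + 0.37·π_3
Solving with the normalization constraint gives π = (0.3484, 0.3328, 0.3188).
So the stationary probability of state 4 is 0.3328.

0.3328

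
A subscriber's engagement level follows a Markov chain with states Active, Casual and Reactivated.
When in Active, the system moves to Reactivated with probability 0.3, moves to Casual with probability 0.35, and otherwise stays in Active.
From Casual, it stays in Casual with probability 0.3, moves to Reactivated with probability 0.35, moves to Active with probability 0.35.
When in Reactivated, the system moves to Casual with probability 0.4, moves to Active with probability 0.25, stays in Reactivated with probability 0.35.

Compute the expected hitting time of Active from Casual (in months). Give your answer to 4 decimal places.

Let t(s) be the expected number of months to first reach Active from state s, with t(Active) = 0. Conditioning on the first month:
t(Casual) = 1 + 0.3·t(Casual) + 0.35·t(Reactivated)
t(Reactivated) = 1 + 0.4·t(Casual) + 0.35·t(Reactivated)
Solving: t(Casual) = 3.1746, t(Reactivated) = 3.4921.
Expected months from Casual to Active: 3.1746.

3.1746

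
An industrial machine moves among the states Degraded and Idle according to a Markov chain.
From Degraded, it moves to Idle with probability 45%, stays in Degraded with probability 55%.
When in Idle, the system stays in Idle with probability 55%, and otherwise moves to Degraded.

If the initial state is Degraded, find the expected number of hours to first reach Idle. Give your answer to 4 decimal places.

2.2222

Let t(s) be the expected number of hours to first reach Idle from state s, with t(Idle) = 0. Conditioning on the first hour:
t(Degraded) = 1 + 0.55·t(Degraded)
Solving: t(Degraded) = 2.2222.
Expected hours from Degraded to Idle: 2.2222.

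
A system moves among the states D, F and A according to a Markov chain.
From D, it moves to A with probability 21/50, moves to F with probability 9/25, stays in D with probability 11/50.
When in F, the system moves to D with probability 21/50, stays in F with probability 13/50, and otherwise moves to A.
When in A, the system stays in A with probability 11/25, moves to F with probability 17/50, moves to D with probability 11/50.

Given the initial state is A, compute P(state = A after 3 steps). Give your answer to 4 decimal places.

Propagate the distribution vector 3 steps from A.
After 0 steps: (0.0000, 0.0000, 1.0000)
After 1 step: (0.2200, 0.3400, 0.4400)
After 2 steps: (0.2880, 0.3172, 0.3948)
After 3 steps: (0.2834, 0.3204, 0.3962)
P(in A after 3 steps) = 0.3962

0.3962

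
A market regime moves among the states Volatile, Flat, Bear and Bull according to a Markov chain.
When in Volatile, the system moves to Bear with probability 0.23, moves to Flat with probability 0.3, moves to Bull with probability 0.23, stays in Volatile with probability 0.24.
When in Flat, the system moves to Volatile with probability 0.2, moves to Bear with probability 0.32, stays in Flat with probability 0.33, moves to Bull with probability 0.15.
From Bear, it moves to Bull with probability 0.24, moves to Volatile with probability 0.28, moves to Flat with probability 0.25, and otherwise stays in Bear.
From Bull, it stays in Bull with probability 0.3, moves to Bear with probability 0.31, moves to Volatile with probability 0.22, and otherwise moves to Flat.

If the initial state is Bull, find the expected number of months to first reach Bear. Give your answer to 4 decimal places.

Let t(s) be the expected number of months to first reach Bear from state s, with t(Bear) = 0. Conditioning on the first month:
t(Volatile) = 1 + 0.24·t(Volatile) + 0.3·t(Flat) + 0.23·t(Bull)
t(Flat) = 1 + 0.2·t(Volatile) + 0.33·t(Flat) + 0.15·t(Bull)
t(Bull) = 1 + 0.22·t(Volatile) + 0.17·t(Flat) + 0.3·t(Bull)
Solving: t(Volatile) = 3.6629, t(Flat) = 3.3454, t(Bull) = 3.3922.
Expected months from Bull to Bear: 3.3922.

3.3922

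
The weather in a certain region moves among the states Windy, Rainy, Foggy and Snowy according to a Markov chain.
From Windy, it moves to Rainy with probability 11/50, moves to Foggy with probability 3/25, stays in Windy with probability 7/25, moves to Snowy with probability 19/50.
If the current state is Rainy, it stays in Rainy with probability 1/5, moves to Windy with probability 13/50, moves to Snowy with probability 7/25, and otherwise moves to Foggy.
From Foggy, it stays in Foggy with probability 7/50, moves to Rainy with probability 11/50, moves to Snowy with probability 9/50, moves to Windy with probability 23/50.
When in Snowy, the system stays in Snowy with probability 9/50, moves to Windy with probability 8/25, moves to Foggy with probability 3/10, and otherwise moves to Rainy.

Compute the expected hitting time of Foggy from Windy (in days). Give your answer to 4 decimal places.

4.9206

Let t(s) be the expected number of days to first reach Foggy from state s, with t(Foggy) = 0. Conditioning on the first day:
t(Windy) = 1 + 0.28·t(Windy) + 0.22·t(Rainy) + 0.38·t(Snowy)
t(Rainy) = 1 + 0.26·t(Windy) + 0.2·t(Rainy) + 0.28·t(Snowy)
t(Snowy) = 1 + 0.32·t(Windy) + 0.2·t(Rainy) + 0.18·t(Snowy)
Solving: t(Windy) = 4.9206, t(Rainy) = 4.3166, t(Snowy) = 4.1926.
Expected days from Windy to Foggy: 4.9206.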